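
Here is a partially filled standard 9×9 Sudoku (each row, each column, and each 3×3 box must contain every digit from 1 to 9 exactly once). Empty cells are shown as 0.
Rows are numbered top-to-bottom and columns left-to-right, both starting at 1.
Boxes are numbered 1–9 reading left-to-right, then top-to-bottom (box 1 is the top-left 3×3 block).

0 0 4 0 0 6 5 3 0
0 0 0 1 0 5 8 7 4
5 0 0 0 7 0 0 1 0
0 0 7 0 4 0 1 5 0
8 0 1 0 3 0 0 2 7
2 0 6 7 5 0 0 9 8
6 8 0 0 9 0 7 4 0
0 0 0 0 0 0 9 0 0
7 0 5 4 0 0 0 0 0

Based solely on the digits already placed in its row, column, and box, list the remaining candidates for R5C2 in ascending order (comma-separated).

Row 5 already contains {1, 2, 3, 7, 8}.
Column 2 already contains {8}.
Its 3×3 block (box 4) already contains {1, 2, 6, 7, 8}.
Removing those from 1–9 leaves {4, 5, 9} as the candidates for R5C2.

4,5,9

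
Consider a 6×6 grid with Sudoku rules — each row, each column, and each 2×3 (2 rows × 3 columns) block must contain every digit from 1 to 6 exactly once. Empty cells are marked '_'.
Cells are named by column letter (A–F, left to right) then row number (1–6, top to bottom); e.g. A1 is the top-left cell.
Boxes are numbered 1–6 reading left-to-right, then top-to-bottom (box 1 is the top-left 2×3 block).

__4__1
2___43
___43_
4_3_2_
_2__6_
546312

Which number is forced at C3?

2

Cell C3 itself could take any of {1, 2, 5} by direct elimination.
Consider where 2 can go in column C.
C2 is out (row 2 already has a 2).
C5 is out (row 5 already has a 2).
So the only cell in column C that can hold 2 is C3.
Therefore C3 = 2.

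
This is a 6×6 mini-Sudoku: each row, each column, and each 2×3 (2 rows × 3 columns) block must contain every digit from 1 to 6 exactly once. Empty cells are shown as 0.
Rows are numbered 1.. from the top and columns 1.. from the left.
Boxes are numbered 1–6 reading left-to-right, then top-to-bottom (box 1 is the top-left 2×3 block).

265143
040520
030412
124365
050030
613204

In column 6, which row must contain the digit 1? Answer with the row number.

Consider where 1 can go in column 6.
row 2, column 6 is out (box 2 already has a 1).
So the only cell in column 6 that can hold 1 is row 5, column 6.
That is row 5.

5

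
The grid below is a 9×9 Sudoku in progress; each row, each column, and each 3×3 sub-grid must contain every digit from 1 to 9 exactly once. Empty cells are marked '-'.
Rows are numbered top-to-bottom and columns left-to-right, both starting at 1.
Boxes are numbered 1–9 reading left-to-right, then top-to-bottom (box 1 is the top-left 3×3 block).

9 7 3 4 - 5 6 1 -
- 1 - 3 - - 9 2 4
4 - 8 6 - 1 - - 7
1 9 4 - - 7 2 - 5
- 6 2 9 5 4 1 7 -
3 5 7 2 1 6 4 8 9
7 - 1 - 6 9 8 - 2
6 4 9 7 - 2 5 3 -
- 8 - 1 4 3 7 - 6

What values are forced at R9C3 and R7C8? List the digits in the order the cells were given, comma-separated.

5,4

For R9C3:
  Row 9 already contains {1, 3, 4, 6, 7, 8}.
  Column 3 already contains {1, 2, 3, 4, 7, 8, 9}.
  Its 3×3 block (box 7) already contains {1, 4, 6, 7, 8, 9}.
  The only value from 1–9 not eliminated is 5, so R9C3 = 5.
For R7C8:
  Row 7 already contains {1, 2, 6, 7, 8, 9}.
  Column 8 already contains {1, 2, 3, 7, 8}.
  Its 3×3 block (box 9) already contains {2, 3, 5, 6, 7, 8}.
  The only value from 1–9 not eliminated is 4, so R7C8 = 4.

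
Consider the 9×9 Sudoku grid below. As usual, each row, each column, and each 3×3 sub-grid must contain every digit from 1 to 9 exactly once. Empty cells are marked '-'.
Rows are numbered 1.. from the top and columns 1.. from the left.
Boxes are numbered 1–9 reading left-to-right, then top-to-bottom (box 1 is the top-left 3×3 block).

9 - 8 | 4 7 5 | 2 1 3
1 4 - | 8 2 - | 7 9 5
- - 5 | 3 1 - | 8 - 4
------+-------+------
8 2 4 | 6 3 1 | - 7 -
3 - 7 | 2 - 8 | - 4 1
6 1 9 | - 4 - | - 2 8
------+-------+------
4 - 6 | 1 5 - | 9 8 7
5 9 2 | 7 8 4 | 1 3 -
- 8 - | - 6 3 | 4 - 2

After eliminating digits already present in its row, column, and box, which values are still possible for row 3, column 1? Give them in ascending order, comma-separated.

Row 3 already contains {1, 3, 4, 5, 8}.
Column 1 already contains {1, 3, 4, 5, 6, 8, 9}.
Its 3×3 block (box 1) already contains {1, 4, 5, 8, 9}.
Removing those from 1–9 leaves {2, 7} as the candidates for row 3, column 1.

2,7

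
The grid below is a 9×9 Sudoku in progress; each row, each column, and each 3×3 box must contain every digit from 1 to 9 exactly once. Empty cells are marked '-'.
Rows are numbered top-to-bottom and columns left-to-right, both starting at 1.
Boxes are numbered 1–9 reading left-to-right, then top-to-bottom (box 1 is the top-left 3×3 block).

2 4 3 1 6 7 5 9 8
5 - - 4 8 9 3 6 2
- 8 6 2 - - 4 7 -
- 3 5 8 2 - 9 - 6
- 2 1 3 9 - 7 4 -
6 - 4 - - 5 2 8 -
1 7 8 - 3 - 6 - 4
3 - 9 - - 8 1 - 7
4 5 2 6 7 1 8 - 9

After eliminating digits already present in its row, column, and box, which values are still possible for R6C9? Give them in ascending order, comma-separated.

1,3

Row 6 already contains {2, 4, 5, 6, 8}.
Column 9 already contains {2, 4, 6, 7, 8, 9}.
Its 3×3 block (box 6) already contains {2, 4, 6, 7, 8, 9}.
Removing those from 1–9 leaves {1, 3} as the candidates for R6C9.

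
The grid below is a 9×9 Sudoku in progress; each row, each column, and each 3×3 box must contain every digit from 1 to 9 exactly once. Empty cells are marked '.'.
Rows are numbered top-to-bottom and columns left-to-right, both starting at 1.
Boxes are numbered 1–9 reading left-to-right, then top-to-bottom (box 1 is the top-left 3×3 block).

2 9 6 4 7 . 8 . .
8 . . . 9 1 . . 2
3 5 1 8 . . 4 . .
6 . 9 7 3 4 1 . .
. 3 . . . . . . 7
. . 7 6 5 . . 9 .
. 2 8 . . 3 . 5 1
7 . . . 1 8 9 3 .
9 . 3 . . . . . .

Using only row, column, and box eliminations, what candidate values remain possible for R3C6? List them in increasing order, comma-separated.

Row 3 already contains {1, 3, 4, 5, 8}.
Column 6 already contains {1, 3, 4, 8}.
Its 3×3 block (box 2) already contains {1, 4, 7, 8, 9}.
Removing those from 1–9 leaves {2, 6} as the candidates for R3C6.

2,6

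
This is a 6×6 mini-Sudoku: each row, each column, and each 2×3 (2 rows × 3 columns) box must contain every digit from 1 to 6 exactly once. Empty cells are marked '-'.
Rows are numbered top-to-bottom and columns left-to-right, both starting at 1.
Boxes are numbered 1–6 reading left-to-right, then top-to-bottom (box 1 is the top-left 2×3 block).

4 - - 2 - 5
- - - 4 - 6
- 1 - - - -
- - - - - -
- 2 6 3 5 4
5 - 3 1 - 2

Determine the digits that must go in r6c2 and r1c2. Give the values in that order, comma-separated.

For r6c2:
  Row 6 already contains {1, 2, 3, 5}.
  Column 2 already contains {1, 2}.
  Its 2×3 block (box 5) already contains {2, 3, 5, 6}.
  The only value from 1–6 not eliminated is 4, so r6c2 = 4.
For r1c2:
  Consider where 6 can go in row 1.
  r1c3 is out (column 3 already has a 6).
  r1c5 is out (box 2 already has a 6).
  So the only cell in row 1 that can hold 6 is r1c2.
  So r1c2 = 6.

4,6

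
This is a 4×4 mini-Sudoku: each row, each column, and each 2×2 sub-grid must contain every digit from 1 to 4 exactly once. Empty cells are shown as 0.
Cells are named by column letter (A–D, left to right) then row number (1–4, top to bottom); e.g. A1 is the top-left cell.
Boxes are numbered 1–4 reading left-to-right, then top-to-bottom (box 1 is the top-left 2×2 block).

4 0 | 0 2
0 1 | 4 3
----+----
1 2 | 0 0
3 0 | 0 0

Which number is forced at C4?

2

Cell C4 itself could take any of {1, 2} by direct elimination.
Consider where 2 can go in box 4.
C3 is out (row 3 already has a 2).
D3 is out (row 3 already has a 2).
D4 is out (column D already has a 2).
So the only cell in box 4 that can hold 2 is C4.
Therefore C4 = 2.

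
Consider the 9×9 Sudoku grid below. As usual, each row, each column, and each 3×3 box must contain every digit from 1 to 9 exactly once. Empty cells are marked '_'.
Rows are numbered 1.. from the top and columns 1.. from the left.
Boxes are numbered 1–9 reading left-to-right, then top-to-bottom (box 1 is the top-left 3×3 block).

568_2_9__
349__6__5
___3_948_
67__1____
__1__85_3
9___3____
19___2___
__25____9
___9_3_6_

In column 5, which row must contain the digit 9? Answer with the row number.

5

Consider where 9 can go in column 5.
row 2, column 5 is out (row 2 already has a 9).
row 3, column 5 is out (row 3 already has a 9).
row 7, column 5 is out (row 7 already has a 9).
row 8, column 5 is out (row 8 already has a 9).
row 9, column 5 is out (row 9 already has a 9).
So the only cell in column 5 that can hold 9 is row 5, column 5.
That is row 5.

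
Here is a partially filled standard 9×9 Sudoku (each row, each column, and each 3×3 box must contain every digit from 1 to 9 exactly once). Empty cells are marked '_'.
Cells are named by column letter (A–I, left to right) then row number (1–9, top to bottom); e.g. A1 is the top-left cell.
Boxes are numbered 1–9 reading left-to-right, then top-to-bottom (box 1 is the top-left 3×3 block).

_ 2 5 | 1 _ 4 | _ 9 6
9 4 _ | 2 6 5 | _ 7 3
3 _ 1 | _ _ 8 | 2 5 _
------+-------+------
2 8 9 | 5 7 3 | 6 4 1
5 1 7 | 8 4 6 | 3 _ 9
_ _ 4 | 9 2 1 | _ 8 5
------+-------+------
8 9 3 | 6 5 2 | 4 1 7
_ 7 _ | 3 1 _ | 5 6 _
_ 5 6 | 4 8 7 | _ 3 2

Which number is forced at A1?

7

Row 1 already contains {1, 2, 4, 5, 6, 9}.
Column A already contains {2, 3, 5, 8, 9}.
Its 3×3 block (box 1) already contains {1, 2, 3, 4, 5, 9}.
The only value from 1–9 not eliminated is 7, so A1 = 7.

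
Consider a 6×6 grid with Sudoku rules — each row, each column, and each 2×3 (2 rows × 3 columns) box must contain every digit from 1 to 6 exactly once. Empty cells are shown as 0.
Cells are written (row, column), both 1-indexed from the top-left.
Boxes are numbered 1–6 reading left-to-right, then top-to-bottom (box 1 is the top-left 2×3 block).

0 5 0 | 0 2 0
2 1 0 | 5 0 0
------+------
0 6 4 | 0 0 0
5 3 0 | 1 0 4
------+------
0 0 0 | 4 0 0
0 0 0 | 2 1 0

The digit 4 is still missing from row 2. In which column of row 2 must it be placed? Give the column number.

Consider where 4 can go in row 2.
(2,3) is out (column 3 already has a 4).
(2,6) is out (column 6 already has a 4).
So the only cell in row 2 that can hold 4 is (2,5).
That is column 5.

5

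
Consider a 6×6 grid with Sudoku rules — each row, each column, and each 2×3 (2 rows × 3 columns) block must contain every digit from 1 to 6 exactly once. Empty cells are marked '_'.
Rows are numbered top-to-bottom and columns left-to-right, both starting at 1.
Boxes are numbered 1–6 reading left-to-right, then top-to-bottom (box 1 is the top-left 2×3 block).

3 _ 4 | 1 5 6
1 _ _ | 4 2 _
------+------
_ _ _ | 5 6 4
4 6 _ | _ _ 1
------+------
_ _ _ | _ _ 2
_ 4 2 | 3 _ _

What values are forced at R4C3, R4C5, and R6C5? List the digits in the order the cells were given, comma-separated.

5,3,1

For R4C3:
  Consider where 5 can go in row 4.
  R4C4 is out (column 4 already has a 5).
  R4C5 is out (column 5 already has a 5).
  So the only cell in row 4 that can hold 5 is R4C3.
  So R4C3 = 5.
For R4C5:
  Row 4 already contains {1, 4, 6}.
  Column 5 already contains {2, 5, 6}.
  Its 2×3 block (box 4) already contains {1, 4, 5, 6}.
  The only value from 1–6 not eliminated is 3, so R4C5 = 3.
For R6C5:
  Row 6 already contains {2, 3, 4}.
  Column 5 already contains {2, 5, 6}.
  Its 2×3 block (box 6) already contains {2, 3}.
  The only value from 1–6 not eliminated is 1, so R6C5 = 1.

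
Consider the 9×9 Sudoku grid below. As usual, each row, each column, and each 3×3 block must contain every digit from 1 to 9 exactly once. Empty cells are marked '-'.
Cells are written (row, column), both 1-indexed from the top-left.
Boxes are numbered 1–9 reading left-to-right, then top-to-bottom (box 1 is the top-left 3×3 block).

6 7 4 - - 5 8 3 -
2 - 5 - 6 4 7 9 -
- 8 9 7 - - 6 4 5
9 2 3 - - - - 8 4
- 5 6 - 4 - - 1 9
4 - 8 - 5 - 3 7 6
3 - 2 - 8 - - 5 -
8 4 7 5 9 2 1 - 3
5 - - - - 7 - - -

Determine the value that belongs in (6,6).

Cell (6,6) itself could take any of {1, 9} by direct elimination.
Consider where 9 can go in column 6.
(3,6) is out (row 3 already has a 9).
(4,6) is out (row 4 already has a 9).
(5,6) is out (row 5 already has a 9).
(7,6) is out (box 8 already has a 9).
So the only cell in column 6 that can hold 9 is (6,6).
Therefore (6,6) = 9.

9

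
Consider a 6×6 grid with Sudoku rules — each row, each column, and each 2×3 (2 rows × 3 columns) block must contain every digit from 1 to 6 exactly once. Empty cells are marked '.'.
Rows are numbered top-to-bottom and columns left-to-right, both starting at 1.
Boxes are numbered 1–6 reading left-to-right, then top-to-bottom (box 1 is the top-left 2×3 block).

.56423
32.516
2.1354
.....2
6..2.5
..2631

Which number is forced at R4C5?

Row 4 already contains {2}.
Column 5 already contains {1, 2, 3, 5}.
Its 2×3 block (box 4) already contains {2, 3, 4, 5}.
The only value from 1–6 not eliminated is 6, so R4C5 = 6.

6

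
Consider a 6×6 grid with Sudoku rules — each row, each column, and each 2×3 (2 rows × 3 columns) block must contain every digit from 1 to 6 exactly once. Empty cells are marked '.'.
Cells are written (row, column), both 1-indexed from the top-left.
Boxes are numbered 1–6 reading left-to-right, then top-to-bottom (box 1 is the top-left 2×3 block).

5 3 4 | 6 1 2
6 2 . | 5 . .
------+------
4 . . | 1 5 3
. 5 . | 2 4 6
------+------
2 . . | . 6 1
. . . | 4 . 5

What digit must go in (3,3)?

Cell (3,3) itself could take any of {2, 6} by direct elimination.
Consider where 2 can go in row 3.
(3,2) is out (column 2 already has a 2).
So the only cell in row 3 that can hold 2 is (3,3).
Therefore (3,3) = 2.

2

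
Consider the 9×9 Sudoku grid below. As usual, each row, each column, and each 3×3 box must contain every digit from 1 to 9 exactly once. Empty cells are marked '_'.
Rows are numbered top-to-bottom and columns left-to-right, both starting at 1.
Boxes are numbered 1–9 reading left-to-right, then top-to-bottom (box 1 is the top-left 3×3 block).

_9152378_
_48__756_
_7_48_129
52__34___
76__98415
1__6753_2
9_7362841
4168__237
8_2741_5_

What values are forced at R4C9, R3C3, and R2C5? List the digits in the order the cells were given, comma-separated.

8,5,1

For R4C9:
  Consider where 8 can go in column 9.
  R1C9 is out (row 1 already has a 8).
  R2C9 is out (row 2 already has a 8).
  R9C9 is out (row 9 already has a 8).
  So the only cell in column 9 that can hold 8 is R4C9.
  So R4C9 = 8.
For R3C3:
  Consider where 5 can go in box 1.
  R1C1 is out (row 1 already has a 5).
  R2C1 is out (row 2 already has a 5).
  R3C1 is out (column 1 already has a 5).
  So the only cell in box 1 that can hold 5 is R3C3.
  So R3C3 = 5.
For R2C5:
  Row 2 already contains {4, 5, 6, 7, 8}.
  Column 5 already contains {2, 3, 4, 6, 7, 8, 9}.
  Its 3×3 block (box 2) already contains {2, 3, 4, 5, 7, 8}.
  The only value from 1–9 not eliminated is 1, so R2C5 = 1.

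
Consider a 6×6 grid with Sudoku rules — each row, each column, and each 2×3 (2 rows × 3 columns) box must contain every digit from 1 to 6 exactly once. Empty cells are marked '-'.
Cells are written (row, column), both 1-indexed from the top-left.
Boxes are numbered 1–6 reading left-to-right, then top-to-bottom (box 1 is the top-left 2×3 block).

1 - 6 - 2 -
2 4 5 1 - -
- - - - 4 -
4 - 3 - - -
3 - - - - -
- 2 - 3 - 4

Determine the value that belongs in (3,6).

Cell (3,6) itself could take any of {1, 2, 3, 5, 6} by direct elimination.
Consider where 3 can go in row 3.
(3,1) is out (column 1 already has a 3).
(3,2) is out (box 3 already has a 3).
(3,3) is out (column 3 already has a 3).
(3,4) is out (column 4 already has a 3).
So the only cell in row 3 that can hold 3 is (3,6).
Therefore (3,6) = 3.

3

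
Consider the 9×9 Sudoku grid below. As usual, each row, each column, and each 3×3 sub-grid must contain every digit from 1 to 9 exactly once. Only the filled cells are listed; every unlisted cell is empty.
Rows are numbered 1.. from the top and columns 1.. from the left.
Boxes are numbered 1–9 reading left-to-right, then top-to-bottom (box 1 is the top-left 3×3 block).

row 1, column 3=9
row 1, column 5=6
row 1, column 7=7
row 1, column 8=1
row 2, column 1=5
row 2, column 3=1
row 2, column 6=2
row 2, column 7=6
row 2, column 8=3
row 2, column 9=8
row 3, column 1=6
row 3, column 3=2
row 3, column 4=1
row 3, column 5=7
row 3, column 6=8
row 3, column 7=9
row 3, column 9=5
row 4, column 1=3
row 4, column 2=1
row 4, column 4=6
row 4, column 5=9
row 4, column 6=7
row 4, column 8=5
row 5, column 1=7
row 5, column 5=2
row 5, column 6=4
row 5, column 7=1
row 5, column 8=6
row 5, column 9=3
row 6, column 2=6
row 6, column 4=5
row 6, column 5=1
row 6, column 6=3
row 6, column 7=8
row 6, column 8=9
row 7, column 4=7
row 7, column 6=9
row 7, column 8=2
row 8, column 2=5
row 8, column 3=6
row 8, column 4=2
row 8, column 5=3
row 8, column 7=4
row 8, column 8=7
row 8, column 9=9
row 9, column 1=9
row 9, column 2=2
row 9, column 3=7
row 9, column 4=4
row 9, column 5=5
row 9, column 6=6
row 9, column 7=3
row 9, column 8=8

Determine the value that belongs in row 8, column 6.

Row 8 already contains {2, 3, 4, 5, 6, 7, 9}.
Column 6 already contains {2, 3, 4, 6, 7, 8, 9}.
Its 3×3 block (box 8) already contains {2, 3, 4, 5, 6, 7, 9}.
The only value from 1–9 not eliminated is 1, so row 8, column 6 = 1.

1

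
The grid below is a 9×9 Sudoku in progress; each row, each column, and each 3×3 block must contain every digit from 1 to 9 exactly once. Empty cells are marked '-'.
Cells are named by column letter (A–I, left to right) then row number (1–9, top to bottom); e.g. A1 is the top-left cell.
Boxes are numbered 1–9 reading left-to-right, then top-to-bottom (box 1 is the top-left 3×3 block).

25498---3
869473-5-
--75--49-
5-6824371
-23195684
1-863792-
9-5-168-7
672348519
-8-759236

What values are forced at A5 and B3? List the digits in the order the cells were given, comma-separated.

For A5:
  Row 5 already contains {1, 2, 3, 4, 5, 6, 8, 9}.
  Column A already contains {1, 2, 5, 6, 8, 9}.
  Its 3×3 block (box 4) already contains {1, 2, 3, 5, 6, 8}.
  The only value from 1–9 not eliminated is 7, so A5 = 7.
For B3:
  Consider where 1 can go in column B.
  B4 is out (row 4 already has a 1).
  B6 is out (row 6 already has a 1).
  B7 is out (row 7 already has a 1).
  So the only cell in column B that can hold 1 is B3.
  So B3 = 1.

7,1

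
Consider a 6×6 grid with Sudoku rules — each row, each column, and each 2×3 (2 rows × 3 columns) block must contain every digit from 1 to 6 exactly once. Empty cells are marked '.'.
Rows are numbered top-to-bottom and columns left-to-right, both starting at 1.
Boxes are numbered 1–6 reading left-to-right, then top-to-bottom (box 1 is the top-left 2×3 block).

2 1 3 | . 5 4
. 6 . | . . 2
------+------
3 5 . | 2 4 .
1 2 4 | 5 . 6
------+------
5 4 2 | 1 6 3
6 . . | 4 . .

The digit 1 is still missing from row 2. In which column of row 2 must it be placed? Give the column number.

Consider where 1 can go in row 2.
r2c1 is out (column 1 already has a 1).
r2c3 is out (box 1 already has a 1).
r2c4 is out (column 4 already has a 1).
So the only cell in row 2 that can hold 1 is r2c5.
That is column 5.

5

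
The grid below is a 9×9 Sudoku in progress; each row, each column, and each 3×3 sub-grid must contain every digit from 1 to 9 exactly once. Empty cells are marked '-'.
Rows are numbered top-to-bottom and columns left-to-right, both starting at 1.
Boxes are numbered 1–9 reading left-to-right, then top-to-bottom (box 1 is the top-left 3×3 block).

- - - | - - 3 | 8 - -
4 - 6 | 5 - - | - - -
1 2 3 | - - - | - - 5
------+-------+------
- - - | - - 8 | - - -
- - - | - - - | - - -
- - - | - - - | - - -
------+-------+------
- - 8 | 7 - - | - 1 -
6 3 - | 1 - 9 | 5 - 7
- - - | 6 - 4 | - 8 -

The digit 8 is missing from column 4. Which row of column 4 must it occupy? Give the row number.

3

Consider where 8 can go in column 4.
R1C4 is out (row 1 already has a 8).
R4C4 is out (row 4 already has a 8).
R5C4 is out (box 5 already has a 8).
R6C4 is out (box 5 already has a 8).
So the only cell in column 4 that can hold 8 is R3C4.
That is row 3.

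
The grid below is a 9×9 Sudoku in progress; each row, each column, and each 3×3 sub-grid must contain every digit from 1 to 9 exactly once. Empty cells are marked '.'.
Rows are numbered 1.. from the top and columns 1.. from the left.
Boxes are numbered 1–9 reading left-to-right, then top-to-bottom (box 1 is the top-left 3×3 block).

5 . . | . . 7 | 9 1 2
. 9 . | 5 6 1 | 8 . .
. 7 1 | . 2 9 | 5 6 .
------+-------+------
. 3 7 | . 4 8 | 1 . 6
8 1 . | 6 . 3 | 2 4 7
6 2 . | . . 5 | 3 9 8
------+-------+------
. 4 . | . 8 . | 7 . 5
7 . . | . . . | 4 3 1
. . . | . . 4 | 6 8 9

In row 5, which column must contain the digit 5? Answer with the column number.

Consider where 5 can go in row 5.
row 5, column 5 is out (box 5 already has a 5).
So the only cell in row 5 that can hold 5 is row 5, column 3.
That is column 3.

3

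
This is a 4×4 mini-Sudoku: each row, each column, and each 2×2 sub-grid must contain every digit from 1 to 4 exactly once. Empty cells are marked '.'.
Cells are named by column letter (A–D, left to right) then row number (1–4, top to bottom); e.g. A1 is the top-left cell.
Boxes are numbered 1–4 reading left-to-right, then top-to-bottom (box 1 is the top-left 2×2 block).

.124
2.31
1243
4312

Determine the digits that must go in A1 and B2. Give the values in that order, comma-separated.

For A1:
  Row 1 already contains {1, 2, 4}.
  Column A already contains {1, 2, 4}.
  Its 2×2 block (box 1) already contains {1, 2}.
  The only value from 1–4 not eliminated is 3, so A1 = 3.
For B2:
  Row 2 already contains {1, 2, 3}.
  Column B already contains {1, 2, 3}.
  Its 2×2 block (box 1) already contains {1, 2}.
  The only value from 1–4 not eliminated is 4, so B2 = 4.

3,4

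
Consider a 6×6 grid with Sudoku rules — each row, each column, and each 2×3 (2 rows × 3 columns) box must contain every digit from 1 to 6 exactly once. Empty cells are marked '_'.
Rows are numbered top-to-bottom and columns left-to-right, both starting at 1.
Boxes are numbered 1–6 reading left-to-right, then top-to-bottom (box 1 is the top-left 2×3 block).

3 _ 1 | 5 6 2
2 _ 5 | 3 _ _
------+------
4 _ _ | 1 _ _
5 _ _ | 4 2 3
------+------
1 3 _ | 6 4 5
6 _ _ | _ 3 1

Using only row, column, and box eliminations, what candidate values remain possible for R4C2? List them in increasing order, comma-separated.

Row 4 already contains {2, 3, 4, 5}.
Column 2 already contains {3}.
Its 2×3 block (box 3) already contains {4, 5}.
Removing those from 1–6 leaves {1, 6} as the candidates for R4C2.

1,6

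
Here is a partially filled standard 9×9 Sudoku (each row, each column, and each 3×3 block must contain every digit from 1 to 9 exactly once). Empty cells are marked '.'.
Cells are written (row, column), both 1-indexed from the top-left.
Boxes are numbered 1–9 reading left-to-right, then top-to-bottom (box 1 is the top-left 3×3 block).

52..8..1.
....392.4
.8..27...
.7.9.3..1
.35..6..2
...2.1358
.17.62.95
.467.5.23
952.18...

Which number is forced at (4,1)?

Cell (4,1) itself could take any of {2, 4, 6, 8} by direct elimination.
Consider where 2 can go in column 1.
(2,1) is out (row 2 already has a 2). (3,1) is out (row 3 already has a 2). (5,1) is out (row 5 already has a 2). (6,1) is out (row 6 already has a 2). The remaining empty cells in column 1 are similarly blocked.
So the only cell in column 1 that can hold 2 is (4,1).
Therefore (4,1) = 2.

2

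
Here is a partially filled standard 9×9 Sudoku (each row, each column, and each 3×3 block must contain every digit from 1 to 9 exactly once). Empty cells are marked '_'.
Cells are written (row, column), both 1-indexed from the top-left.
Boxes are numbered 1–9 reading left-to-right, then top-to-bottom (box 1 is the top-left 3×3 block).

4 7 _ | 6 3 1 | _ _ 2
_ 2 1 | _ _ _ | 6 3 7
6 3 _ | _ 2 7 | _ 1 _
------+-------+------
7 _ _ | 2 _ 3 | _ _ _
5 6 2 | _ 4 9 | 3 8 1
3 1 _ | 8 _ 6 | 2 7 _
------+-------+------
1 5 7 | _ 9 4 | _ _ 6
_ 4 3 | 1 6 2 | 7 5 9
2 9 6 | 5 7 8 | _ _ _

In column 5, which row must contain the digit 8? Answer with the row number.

Consider where 8 can go in column 5.
(4,5) is out (box 5 already has a 8).
(6,5) is out (row 6 already has a 8).
So the only cell in column 5 that can hold 8 is (2,5).
That is row 2.

2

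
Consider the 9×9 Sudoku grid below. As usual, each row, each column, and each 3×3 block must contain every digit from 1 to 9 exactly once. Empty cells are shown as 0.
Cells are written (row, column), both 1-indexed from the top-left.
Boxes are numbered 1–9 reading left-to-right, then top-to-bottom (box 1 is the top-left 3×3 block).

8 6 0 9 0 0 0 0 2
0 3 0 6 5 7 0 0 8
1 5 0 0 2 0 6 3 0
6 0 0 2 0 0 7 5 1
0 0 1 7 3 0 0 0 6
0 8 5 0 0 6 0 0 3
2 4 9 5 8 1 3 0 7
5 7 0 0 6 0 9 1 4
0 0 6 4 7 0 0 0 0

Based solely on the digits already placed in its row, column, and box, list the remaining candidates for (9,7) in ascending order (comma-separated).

2,5,8

Row 9 already contains {4, 6, 7}.
Column 7 already contains {3, 6, 7, 9}.
Its 3×3 block (box 9) already contains {1, 3, 4, 7, 9}.
Removing those from 1–9 leaves {2, 5, 8} as the candidates for (9,7).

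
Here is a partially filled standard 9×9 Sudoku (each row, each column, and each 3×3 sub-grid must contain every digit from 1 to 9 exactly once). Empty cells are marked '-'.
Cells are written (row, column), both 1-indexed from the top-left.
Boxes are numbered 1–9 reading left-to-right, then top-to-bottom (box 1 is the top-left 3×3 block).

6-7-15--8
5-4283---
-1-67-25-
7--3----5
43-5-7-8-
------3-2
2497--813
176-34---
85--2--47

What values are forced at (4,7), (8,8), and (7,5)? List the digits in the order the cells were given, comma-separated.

For (4,7):
  Consider where 4 can go in box 6.
  (4,8) is out (column 8 already has a 4).
  (5,7) is out (row 5 already has a 4).
  (5,9) is out (row 5 already has a 4).
  (6,8) is out (column 8 already has a 4).
  So the only cell in box 6 that can hold 4 is (4,7).
  So (4,7) = 4.
For (8,8):
  Consider where 2 can go in row 8.
  (8,4) is out (column 4 already has a 2).
  (8,7) is out (column 7 already has a 2).
  (8,9) is out (column 9 already has a 2).
  So the only cell in row 8 that can hold 2 is (8,8).
  So (8,8) = 2.
For (7,5):
  Consider where 5 can go in box 8.
  (7,6) is out (column 6 already has a 5).
  (8,4) is out (column 4 already has a 5).
  (9,4) is out (row 9 already has a 5).
  (9,6) is out (row 9 already has a 5).
  So the only cell in box 8 that can hold 5 is (7,5).
  So (7,5) = 5.

4,2,5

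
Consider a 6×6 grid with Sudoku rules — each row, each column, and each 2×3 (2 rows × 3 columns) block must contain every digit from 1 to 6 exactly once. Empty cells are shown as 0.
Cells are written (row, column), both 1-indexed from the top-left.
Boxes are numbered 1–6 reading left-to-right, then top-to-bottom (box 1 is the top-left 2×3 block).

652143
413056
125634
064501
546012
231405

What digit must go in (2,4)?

2

Row 2 already contains {1, 3, 4, 5, 6}.
Column 4 already contains {1, 4, 5, 6}.
Its 2×3 block (box 2) already contains {1, 3, 4, 5, 6}.
The only value from 1–6 not eliminated is 2, so (2,4) = 2.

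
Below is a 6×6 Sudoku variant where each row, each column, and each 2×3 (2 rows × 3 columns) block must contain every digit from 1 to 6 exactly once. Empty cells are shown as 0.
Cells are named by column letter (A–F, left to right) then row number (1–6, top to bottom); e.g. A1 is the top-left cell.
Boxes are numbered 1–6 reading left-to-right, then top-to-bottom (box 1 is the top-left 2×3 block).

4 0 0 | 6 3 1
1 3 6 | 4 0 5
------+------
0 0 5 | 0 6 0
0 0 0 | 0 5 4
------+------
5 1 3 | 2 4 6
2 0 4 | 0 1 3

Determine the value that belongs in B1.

Cell B1 itself could take any of {2, 5} by direct elimination.
Consider where 5 can go in row 1.
C1 is out (column C already has a 5).
So the only cell in row 1 that can hold 5 is B1.
Therefore B1 = 5.

5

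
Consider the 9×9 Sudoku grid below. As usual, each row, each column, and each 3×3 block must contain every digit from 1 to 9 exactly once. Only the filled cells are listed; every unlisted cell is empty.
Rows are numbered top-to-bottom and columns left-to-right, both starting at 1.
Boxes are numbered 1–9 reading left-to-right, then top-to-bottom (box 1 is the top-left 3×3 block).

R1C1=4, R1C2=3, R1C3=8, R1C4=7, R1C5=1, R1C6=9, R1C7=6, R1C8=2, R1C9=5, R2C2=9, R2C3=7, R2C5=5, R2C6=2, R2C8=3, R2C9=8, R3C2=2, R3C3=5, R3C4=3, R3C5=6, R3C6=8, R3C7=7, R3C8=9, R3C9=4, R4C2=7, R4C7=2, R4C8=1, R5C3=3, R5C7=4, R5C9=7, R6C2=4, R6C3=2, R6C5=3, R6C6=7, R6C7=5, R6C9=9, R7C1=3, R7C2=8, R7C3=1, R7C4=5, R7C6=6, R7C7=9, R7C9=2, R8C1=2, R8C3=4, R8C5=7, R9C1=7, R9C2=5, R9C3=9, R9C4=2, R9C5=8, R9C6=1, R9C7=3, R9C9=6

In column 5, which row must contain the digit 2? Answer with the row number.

Consider where 2 can go in column 5.
R4C5 is out (row 4 already has a 2).
R7C5 is out (row 7 already has a 2).
So the only cell in column 5 that can hold 2 is R5C5.
That is row 5.

5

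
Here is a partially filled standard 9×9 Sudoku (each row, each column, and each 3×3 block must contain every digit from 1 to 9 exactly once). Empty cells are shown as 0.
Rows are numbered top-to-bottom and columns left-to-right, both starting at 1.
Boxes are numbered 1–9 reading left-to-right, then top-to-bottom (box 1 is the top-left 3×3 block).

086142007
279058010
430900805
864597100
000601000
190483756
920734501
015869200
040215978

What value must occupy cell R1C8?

9

Cell R1C8 itself could take any of {3, 9} by direct elimination.
Consider where 9 can go in box 3.
R1C7 is out (column 7 already has a 9).
R2C7 is out (row 2 already has a 9).
R2C9 is out (row 2 already has a 9).
R3C8 is out (row 3 already has a 9).
So the only cell in box 3 that can hold 9 is R1C8.
Therefore R1C8 = 9.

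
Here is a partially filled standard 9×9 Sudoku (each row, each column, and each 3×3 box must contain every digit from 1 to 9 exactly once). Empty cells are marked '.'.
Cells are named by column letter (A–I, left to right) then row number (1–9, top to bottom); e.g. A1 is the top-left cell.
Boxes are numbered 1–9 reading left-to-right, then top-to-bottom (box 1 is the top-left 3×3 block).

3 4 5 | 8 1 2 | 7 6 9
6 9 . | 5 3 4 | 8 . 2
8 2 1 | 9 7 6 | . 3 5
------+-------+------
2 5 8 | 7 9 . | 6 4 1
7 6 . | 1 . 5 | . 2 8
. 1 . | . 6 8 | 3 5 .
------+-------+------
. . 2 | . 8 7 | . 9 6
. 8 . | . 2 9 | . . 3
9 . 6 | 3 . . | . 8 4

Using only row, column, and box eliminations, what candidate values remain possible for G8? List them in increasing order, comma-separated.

Row 8 already contains {2, 3, 8, 9}.
Column G already contains {3, 6, 7, 8}.
Its 3×3 block (box 9) already contains {3, 4, 6, 8, 9}.
Removing those from 1–9 leaves {1, 5} as the candidates for G8.

1,5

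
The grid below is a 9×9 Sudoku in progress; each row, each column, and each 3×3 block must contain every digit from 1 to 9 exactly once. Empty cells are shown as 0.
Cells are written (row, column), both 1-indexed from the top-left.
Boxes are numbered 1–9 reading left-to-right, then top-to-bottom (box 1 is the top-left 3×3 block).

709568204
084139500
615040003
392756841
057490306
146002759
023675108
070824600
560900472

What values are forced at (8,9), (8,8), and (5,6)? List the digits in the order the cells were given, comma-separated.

For (8,9):
  Row 8 already contains {2, 4, 6, 7, 8}.
  Column 9 already contains {1, 2, 3, 4, 6, 8, 9}.
  Its 3×3 block (box 9) already contains {1, 2, 4, 6, 7, 8}.
  The only value from 1–9 not eliminated is 5, so (8,9) = 5.
For (8,8):
  Consider where 3 can go in row 8.
  (8,1) is out (column 1 already has a 3).
  (8,3) is out (column 3 already has a 3).
  (8,9) is out (column 9 already has a 3).
  So the only cell in row 8 that can hold 3 is (8,8).
  So (8,8) = 3.
For (5,6):
  Row 5 already contains {3, 4, 5, 6, 7, 9}.
  Column 6 already contains {2, 4, 5, 6, 8, 9}.
  Its 3×3 block (box 5) already contains {2, 4, 5, 6, 7, 9}.
  The only value from 1–9 not eliminated is 1, so (5,6) = 1.

5,3,1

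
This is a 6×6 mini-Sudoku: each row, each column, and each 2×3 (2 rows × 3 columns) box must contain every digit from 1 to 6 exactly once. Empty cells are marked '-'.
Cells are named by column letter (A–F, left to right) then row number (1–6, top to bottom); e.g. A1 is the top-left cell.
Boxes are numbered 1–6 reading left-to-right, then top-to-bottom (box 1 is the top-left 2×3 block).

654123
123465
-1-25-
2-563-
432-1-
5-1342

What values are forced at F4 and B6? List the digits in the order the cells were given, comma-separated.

1,6

For F4:
  Consider where 1 can go in row 4.
  B4 is out (column B already has a 1).
  So the only cell in row 4 that can hold 1 is F4.
  So F4 = 1.
For B6:
  Row 6 already contains {1, 2, 3, 4, 5}.
  Column B already contains {1, 2, 3, 5}.
  Its 2×3 block (box 5) already contains {1, 2, 3, 4, 5}.
  The only value from 1–6 not eliminated is 6, so B6 = 6.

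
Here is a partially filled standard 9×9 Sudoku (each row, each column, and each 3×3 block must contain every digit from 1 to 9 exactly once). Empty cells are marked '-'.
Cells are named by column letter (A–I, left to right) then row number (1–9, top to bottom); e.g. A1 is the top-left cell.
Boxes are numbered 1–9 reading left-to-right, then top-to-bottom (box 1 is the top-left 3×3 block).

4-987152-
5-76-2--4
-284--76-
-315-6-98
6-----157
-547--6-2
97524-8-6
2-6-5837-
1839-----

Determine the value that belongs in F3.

Cell F3 itself could take any of {3, 5, 9} by direct elimination.
Consider where 5 can go in row 3.
A3 is out (column A already has a 5).
E3 is out (column E already has a 5).
I3 is out (box 3 already has a 5).
So the only cell in row 3 that can hold 5 is F3.
Therefore F3 = 5.

5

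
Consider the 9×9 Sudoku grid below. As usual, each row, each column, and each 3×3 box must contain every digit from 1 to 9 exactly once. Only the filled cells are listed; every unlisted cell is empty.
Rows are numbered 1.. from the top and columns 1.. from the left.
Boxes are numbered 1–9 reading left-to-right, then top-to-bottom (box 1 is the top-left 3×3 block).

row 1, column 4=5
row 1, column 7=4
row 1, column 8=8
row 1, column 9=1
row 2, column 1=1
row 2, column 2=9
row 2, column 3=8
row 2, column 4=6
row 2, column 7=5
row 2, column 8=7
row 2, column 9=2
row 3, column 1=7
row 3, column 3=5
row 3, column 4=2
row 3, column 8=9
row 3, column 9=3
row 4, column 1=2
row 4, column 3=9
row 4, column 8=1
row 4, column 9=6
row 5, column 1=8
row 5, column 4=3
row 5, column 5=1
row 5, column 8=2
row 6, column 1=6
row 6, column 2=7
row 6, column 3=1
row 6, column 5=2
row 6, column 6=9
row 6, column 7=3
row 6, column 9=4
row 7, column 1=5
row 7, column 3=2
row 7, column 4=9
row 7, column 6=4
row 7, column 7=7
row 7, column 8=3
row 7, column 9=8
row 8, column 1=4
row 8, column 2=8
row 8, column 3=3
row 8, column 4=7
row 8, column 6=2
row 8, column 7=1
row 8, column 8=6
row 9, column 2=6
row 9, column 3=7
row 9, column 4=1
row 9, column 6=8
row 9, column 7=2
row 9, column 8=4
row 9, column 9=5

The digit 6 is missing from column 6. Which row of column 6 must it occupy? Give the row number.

Consider where 6 can go in column 6.
row 1, column 6 is out (box 2 already has a 6).
row 2, column 6 is out (row 2 already has a 6).
row 3, column 6 is out (box 2 already has a 6).
row 4, column 6 is out (row 4 already has a 6).
So the only cell in column 6 that can hold 6 is row 5, column 6.
That is row 5.

5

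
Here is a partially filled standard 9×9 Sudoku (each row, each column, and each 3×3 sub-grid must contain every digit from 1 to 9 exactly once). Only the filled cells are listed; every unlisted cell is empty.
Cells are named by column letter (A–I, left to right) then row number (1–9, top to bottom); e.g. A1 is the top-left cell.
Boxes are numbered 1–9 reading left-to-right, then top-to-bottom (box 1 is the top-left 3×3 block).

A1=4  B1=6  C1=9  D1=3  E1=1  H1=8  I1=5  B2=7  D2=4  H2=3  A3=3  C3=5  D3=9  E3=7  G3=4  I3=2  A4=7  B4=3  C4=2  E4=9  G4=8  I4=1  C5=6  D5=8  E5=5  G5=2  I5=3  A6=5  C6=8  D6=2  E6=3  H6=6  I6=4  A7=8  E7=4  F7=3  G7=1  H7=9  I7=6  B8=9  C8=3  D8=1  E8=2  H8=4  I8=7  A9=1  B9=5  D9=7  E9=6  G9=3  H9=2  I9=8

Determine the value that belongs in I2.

Row 2 already contains {3, 4, 7}.
Column I already contains {1, 2, 3, 4, 5, 6, 7, 8}.
Its 3×3 block (box 3) already contains {2, 3, 4, 5, 8}.
The only value from 1–9 not eliminated is 9, so I2 = 9.

9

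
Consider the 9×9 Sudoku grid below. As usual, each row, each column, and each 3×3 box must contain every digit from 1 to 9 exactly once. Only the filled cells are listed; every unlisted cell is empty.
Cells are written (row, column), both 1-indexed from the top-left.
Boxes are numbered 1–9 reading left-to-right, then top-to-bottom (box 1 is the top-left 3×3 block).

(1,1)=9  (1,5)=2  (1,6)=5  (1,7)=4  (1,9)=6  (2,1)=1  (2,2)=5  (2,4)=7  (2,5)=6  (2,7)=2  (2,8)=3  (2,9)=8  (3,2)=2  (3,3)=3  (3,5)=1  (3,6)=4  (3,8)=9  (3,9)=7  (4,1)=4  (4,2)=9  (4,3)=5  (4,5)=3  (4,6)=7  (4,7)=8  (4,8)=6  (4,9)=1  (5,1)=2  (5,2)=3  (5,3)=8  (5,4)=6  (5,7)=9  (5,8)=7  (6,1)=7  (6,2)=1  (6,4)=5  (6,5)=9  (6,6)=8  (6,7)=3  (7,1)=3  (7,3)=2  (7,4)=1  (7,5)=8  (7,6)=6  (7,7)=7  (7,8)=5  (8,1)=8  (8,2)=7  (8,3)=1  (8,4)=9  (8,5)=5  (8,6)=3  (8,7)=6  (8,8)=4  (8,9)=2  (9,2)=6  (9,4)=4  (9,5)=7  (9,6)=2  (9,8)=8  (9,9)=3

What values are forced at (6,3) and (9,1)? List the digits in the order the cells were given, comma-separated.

For (6,3):
  Row 6 already contains {1, 3, 5, 7, 8, 9}.
  Column 3 already contains {1, 2, 3, 5, 8}.
  Its 3×3 block (box 4) already contains {1, 2, 3, 4, 5, 7, 8, 9}.
  The only value from 1–9 not eliminated is 6, so (6,3) = 6.
For (9,1):
  Row 9 already contains {2, 3, 4, 6, 7, 8}.
  Column 1 already contains {1, 2, 3, 4, 7, 8, 9}.
  Its 3×3 block (box 7) already contains {1, 2, 3, 6, 7, 8}.
  The only value from 1–9 not eliminated is 5, so (9,1) = 5.

6,5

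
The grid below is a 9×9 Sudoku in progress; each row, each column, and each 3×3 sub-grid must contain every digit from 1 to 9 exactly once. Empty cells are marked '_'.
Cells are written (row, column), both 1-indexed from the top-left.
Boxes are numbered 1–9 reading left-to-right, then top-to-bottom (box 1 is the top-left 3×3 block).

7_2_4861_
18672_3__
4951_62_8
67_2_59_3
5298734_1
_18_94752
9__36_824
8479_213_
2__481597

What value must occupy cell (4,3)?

4

Row 4 already contains {2, 3, 5, 6, 7, 9}.
Column 3 already contains {2, 5, 6, 7, 8, 9}.
Its 3×3 block (box 4) already contains {1, 2, 5, 6, 7, 8, 9}.
The only value from 1–9 not eliminated is 4, so (4,3) = 4.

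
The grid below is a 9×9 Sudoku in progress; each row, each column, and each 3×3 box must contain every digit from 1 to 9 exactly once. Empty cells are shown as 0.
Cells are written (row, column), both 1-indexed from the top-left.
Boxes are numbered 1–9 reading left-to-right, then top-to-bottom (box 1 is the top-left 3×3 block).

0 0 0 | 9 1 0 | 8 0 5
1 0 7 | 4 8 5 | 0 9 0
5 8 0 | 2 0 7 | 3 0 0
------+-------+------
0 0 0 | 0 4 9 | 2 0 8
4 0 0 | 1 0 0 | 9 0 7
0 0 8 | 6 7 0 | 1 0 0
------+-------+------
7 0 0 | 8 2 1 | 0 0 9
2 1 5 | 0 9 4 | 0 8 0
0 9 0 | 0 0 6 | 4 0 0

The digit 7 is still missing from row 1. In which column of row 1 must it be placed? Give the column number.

8

Consider where 7 can go in row 1.
(1,1) is out (column 1 already has a 7).
(1,2) is out (box 1 already has a 7).
(1,3) is out (column 3 already has a 7).
(1,6) is out (column 6 already has a 7).
So the only cell in row 1 that can hold 7 is (1,8).
That is column 8.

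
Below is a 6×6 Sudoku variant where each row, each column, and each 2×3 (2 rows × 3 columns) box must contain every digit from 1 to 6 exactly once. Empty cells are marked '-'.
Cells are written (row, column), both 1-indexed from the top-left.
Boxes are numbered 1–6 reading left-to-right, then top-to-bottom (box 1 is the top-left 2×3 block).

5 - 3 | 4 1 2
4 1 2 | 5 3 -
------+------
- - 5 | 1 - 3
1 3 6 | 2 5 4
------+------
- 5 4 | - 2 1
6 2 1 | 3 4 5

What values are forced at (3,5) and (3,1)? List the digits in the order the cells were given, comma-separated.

6,2

For (3,5):
  Row 3 already contains {1, 3, 5}.
  Column 5 already contains {1, 2, 3, 4, 5}.
  Its 2×3 block (box 4) already contains {1, 2, 3, 4, 5}.
  The only value from 1–6 not eliminated is 6, so (3,5) = 6.
For (3,1):
  Row 3 already contains {1, 3, 5}.
  Column 1 already contains {1, 4, 5, 6}.
  Its 2×3 block (box 3) already contains {1, 3, 5, 6}.
  The only value from 1–6 not eliminated is 2, so (3,1) = 2.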